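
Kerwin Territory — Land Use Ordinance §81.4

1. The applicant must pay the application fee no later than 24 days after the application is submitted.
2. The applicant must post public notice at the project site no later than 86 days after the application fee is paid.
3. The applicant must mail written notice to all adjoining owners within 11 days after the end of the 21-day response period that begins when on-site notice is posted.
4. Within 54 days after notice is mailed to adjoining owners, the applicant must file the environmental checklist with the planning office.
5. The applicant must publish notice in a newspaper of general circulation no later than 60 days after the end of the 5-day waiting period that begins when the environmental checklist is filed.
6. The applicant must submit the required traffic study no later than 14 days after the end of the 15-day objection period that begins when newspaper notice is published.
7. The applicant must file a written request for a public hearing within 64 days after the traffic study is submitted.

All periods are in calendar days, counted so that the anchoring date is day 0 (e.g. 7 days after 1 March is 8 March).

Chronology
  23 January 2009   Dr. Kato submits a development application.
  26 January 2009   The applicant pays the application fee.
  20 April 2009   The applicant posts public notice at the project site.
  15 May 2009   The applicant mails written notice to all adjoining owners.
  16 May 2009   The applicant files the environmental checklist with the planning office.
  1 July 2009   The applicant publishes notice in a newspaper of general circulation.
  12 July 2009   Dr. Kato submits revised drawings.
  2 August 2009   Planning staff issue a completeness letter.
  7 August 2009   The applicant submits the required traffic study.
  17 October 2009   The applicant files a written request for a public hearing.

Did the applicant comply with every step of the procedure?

No

Step 1: 24 days after 23 January 2009 (when the application is submitted) is 16 February 2009; 26 January 2009 is within that limit.
Step 2: 86 days after 26 January 2009 (when the application fee is paid) is 22 April 2009; done 20 April 2009 — timely.
Step 3: 11 days after 11 May 2009 (end of the 21-day response period, which began when on-site notice is posted on 20 April 2009) is 22 May 2009; completed 15 May 2009, before the deadline.
Step 4: 54 days after 15 May 2009 (when notice is mailed to adjoining owners) is 8 July 2009; done 16 May 2009 — timely.
Step 5: 60 days after 21 May 2009 (end of the 5-day waiting period, which began when the environmental checklist is filed on 16 May 2009) is 20 July 2009; done 1 July 2009 — timely.
Step 6: 14 days after 16 July 2009 (end of the 15-day objection period, which began when newspaper notice is published on 1 July 2009) is 30 July 2009; done 7 August 2009 — 8 days late.
Later steps need not be reached.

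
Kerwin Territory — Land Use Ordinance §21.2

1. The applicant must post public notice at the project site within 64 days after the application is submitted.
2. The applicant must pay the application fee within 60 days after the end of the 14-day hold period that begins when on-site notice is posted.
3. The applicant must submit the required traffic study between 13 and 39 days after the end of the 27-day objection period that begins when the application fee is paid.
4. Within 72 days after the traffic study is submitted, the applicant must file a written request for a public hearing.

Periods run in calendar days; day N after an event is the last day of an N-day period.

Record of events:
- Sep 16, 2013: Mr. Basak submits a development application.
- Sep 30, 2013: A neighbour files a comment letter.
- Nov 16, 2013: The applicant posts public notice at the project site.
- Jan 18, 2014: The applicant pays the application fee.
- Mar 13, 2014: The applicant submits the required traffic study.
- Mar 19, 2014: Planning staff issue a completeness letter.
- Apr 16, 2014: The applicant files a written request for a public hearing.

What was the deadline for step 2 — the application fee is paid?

Jan 29, 2014

On-site notice is posted on Nov 16, 2013; the 14-day hold period therefore ends Nov 30, 2013, and step 2 runs from that date. 60 days after Nov 30, 2013 is Jan 29, 2014.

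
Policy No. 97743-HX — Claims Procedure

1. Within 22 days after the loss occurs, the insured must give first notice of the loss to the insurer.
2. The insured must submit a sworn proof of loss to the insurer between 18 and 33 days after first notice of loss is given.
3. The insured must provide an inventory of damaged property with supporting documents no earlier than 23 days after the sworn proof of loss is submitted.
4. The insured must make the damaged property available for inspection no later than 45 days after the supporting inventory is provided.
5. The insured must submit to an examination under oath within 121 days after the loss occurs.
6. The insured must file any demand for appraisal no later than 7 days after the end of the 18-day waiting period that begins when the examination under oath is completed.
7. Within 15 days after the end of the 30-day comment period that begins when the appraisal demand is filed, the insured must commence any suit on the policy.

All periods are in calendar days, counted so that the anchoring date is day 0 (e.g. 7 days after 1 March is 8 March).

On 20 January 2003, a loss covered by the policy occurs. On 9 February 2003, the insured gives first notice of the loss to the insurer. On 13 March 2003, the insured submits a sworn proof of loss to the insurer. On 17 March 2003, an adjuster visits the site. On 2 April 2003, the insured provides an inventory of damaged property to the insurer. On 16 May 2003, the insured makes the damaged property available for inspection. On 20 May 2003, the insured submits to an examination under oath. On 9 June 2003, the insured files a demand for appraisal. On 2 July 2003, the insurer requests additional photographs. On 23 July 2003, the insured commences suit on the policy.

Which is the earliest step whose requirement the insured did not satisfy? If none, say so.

Step 3

Step 1 — counting 22 days from 20 January 2003 (when the loss occurs) gives a deadline of 11 February 2003; 9 February 2003 is within that limit.
Step 2 — 18 and 33 days from 9 February 2003 (when first notice of loss is given) are 27 February 2003 and 14 March 2003 respectively; done 13 March 2003 — within the window.
Step 3 — must wait 23 days from 13 March 2003 (when the sworn proof of loss is submitted), so not before 5 April 2003; 2 April 2003 is 3 days before the earliest permitted date.
No need to go further; step 3 was not satisfied.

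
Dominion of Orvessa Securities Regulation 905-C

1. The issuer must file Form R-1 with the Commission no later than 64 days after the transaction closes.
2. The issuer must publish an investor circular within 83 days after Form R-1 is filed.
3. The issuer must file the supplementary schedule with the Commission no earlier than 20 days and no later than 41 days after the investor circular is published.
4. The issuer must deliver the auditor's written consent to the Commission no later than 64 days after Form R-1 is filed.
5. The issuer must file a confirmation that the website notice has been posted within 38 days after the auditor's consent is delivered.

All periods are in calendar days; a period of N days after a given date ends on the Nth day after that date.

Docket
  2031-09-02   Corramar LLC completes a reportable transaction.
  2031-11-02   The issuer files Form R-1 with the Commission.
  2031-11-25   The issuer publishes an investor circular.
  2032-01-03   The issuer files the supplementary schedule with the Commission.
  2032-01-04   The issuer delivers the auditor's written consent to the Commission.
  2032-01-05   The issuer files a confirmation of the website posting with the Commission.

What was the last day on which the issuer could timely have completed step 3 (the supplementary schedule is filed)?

Step 3 runs from 2031-11-25, when the investor circular is published. The window is 20–41 days after 2031-11-25; it closes on 2032-01-05.

2032-01-05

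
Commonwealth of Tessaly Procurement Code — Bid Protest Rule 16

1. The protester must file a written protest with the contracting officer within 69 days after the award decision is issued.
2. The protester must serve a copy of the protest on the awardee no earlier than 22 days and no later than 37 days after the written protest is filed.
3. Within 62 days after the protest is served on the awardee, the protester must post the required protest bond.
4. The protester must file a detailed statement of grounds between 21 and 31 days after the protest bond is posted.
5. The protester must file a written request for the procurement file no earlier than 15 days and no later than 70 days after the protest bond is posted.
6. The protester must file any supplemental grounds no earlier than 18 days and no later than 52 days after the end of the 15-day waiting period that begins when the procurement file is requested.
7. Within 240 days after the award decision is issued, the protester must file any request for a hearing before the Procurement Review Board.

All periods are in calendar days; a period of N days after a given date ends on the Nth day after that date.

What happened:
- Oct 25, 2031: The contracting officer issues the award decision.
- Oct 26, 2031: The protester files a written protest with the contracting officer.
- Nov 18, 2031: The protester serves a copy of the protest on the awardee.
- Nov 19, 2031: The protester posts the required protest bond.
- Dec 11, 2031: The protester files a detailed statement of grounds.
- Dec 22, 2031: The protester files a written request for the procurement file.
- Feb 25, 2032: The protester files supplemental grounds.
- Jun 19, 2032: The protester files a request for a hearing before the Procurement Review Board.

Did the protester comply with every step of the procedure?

Yes

(1) due by Oct 25, 2031 + 69 days = Jan 2, 2032; completed Oct 26, 2031, before the deadline.
(2) the permitted window runs from Oct 26, 2031 + 22 = Nov 17, 2031 to Oct 26, 2031 + 37 = Dec 2, 2031; done Nov 18, 2031 — within the window.
(3) due by Nov 18, 2031 + 62 days = Jan 19, 2032; Nov 19, 2031 is within that limit.
(4) the permitted window runs from Nov 19, 2031 + 21 = Dec 10, 2031 to Nov 19, 2031 + 31 = Dec 20, 2031; Dec 11, 2031 falls inside that range.
(5) the permitted window runs from Nov 19, 2031 + 15 = Dec 4, 2031 to Nov 19, 2031 + 70 = Jan 28, 2032; Dec 22, 2031 falls inside that range.
(6) the permitted window runs from Jan 6, 2032 + 18 = Jan 24, 2032 to Jan 6, 2032 + 52 = Feb 27, 2032; done Feb 25, 2032 — within the window.
(7) due by Oct 25, 2031 + 240 days = Jun 21, 2032; Jun 19, 2032 is within that limit.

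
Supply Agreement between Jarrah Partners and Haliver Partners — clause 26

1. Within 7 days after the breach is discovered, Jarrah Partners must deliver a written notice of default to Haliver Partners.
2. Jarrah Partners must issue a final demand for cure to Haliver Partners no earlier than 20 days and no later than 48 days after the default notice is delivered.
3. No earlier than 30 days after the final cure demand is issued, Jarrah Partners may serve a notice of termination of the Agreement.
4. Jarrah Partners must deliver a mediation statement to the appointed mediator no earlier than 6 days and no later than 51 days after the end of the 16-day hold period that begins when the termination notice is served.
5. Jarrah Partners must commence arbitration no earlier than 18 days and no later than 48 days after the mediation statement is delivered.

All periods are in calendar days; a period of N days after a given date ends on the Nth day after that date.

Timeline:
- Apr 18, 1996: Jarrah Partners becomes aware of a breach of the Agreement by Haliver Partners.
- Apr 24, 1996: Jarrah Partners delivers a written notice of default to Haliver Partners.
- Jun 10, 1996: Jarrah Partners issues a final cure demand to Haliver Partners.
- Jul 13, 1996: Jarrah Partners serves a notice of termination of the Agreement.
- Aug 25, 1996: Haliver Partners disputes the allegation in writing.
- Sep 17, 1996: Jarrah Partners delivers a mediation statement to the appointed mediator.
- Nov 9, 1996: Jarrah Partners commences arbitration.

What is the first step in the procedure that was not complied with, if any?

Step 5

(1) due by Apr 18, 1996 + 7 days = Apr 25, 1996; Apr 24, 1996 is within that limit.
(2) the permitted window runs from Apr 24, 1996 + 20 = May 14, 1996 to Apr 24, 1996 + 48 = Jun 11, 1996; done Jun 10, 1996, which is between those dates.
(3) permitted from Jun 10, 1996 + 30 days = Jul 10, 1996 onward; Jul 13, 1996 is on or after that date.
(4) the permitted window runs from Jul 29, 1996 + 6 = Aug 4, 1996 to Jul 29, 1996 + 51 = Sep 18, 1996; Sep 17, 1996 falls inside that range.
(5) the permitted window runs from Sep 17, 1996 + 18 = Oct 5, 1996 to Sep 17, 1996 + 48 = Nov 4, 1996; done Nov 9, 1996 — 5 days after the window closed.
The procedure was therefore not followed at step 5.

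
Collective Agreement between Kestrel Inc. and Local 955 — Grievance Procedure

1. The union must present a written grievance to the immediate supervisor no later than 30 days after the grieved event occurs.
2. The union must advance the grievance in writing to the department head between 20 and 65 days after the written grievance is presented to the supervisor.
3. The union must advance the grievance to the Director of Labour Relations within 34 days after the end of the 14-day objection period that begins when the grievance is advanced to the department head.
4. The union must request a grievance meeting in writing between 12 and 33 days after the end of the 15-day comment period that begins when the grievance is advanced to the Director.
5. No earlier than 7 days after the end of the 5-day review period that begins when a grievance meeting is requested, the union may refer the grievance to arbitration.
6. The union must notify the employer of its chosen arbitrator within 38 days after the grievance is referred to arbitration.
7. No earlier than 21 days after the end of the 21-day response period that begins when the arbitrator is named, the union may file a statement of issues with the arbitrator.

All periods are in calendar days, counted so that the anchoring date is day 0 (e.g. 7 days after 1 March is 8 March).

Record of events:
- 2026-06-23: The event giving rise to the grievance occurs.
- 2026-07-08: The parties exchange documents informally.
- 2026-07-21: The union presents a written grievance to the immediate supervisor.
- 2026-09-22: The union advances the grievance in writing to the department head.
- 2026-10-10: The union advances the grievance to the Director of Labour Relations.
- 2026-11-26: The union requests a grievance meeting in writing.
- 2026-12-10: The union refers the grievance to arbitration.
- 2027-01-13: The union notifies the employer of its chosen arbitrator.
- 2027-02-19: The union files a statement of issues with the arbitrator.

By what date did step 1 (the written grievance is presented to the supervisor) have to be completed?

2026-07-23

Step 1 runs from 2026-06-23, when the grieved event occurs. 30 days after 2026-06-23 is 2026-07-23.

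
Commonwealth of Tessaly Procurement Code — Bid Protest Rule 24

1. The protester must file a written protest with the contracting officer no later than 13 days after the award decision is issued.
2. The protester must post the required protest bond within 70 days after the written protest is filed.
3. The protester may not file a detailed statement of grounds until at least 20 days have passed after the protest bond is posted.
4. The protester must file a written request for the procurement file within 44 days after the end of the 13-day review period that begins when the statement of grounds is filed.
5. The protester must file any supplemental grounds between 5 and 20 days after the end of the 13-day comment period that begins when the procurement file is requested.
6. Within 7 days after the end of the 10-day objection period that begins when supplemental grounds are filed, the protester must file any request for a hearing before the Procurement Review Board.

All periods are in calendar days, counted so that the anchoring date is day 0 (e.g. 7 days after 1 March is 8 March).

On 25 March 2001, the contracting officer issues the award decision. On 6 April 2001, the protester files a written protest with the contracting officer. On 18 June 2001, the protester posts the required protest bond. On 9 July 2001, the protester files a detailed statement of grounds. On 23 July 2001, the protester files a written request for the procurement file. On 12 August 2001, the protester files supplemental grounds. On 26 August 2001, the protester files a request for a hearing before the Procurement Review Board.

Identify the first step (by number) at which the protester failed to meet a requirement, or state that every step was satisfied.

Step 2

Step 1 — counting 13 days from 25 March 2001 (when the award decision is issued) gives a deadline of 7 April 2001; completed 6 April 2001, before the deadline.
Step 2 — counting 70 days from 6 April 2001 (when the written protest is filed) gives a deadline of 15 June 2001; done 18 June 2001 — 3 days late.
That is the first point of non-compliance.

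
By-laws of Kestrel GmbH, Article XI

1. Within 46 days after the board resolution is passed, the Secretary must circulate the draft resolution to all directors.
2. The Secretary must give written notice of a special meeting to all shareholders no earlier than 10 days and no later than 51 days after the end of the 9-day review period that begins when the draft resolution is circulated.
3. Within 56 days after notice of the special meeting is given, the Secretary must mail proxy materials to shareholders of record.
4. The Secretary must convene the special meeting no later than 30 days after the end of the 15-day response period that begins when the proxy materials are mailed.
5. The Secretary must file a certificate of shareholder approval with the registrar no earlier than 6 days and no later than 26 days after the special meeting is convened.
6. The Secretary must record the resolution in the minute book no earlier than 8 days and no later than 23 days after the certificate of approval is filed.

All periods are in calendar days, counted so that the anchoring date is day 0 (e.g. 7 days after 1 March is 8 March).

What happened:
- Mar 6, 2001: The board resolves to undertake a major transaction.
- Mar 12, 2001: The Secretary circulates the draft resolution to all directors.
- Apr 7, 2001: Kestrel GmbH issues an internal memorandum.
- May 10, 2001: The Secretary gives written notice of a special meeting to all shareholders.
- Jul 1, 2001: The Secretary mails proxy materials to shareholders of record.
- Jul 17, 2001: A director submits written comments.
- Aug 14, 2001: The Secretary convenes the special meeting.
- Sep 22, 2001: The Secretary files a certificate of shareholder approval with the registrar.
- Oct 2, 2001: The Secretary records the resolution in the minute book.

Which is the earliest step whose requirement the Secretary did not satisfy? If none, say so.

Step 5

(1) due by Mar 6, 2001 + 46 days = Apr 21, 2001; done Mar 12, 2001 — timely.
(2) the permitted window runs from Mar 21, 2001 + 10 = Mar 31, 2001 to Mar 21, 2001 + 51 = May 11, 2001; May 10, 2001 falls inside that range.
(3) due by May 10, 2001 + 56 days = Jul 5, 2001; done Jul 1, 2001 — timely.
(4) due by Jul 16, 2001 + 30 days = Aug 15, 2001; completed Aug 14, 2001, before the deadline.
(5) the permitted window runs from Aug 14, 2001 + 6 = Aug 20, 2001 to Aug 14, 2001 + 26 = Sep 9, 2001; done Sep 22, 2001 — 13 days after the window closed.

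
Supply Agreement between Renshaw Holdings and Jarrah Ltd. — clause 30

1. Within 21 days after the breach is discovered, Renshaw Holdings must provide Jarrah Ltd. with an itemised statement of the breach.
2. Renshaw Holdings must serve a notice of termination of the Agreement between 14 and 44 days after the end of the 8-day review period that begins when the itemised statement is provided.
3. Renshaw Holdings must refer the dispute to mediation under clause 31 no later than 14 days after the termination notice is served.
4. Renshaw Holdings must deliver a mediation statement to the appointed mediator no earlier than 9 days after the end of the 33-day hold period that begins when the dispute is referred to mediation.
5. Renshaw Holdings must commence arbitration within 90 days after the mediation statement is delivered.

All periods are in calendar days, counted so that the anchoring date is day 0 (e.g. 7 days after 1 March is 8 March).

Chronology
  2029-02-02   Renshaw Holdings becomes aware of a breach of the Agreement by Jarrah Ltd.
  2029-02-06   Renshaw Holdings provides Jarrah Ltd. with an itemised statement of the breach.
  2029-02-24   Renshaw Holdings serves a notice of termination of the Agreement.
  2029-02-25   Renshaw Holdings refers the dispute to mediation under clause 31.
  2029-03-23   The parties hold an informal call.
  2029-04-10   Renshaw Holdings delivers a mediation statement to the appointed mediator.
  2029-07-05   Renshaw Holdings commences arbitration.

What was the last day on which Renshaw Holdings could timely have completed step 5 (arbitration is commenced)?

2029-07-09

Step 5 runs from 2029-04-10, when the mediation statement is delivered. 90 days after 2029-04-10 is 2029-07-09.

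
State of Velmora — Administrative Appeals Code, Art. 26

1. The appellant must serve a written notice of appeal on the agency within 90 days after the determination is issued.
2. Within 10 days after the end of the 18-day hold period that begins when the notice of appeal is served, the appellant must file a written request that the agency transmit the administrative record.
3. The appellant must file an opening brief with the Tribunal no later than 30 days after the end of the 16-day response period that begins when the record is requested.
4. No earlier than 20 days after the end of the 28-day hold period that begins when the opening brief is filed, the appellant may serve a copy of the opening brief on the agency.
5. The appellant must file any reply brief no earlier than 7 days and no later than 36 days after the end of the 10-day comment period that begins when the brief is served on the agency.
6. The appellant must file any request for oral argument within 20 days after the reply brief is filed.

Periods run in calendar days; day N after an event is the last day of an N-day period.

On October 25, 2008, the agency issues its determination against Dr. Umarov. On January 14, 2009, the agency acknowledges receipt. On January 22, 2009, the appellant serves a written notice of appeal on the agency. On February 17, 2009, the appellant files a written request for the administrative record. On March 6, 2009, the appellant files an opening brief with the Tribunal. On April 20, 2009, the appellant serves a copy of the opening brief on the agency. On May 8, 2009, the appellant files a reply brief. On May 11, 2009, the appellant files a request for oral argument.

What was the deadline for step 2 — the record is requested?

February 19, 2009

The notice of appeal is served on January 22, 2009; the 18-day hold period therefore ends February 9, 2009, and step 2 runs from that date. 10 days after February 9, 2009 is February 19, 2009.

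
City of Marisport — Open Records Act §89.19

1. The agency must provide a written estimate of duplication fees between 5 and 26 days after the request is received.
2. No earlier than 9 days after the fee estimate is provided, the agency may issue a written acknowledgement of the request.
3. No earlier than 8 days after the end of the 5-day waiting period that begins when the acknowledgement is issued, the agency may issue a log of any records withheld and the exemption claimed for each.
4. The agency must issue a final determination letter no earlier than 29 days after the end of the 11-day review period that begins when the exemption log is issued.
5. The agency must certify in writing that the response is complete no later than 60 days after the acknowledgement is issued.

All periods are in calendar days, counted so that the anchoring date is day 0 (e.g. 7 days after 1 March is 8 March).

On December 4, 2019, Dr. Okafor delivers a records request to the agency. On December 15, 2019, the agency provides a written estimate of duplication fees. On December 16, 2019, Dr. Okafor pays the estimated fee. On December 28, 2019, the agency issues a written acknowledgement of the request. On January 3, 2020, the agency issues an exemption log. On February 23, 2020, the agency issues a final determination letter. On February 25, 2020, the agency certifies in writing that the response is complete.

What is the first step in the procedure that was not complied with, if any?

Step 3

Step 1: the window is 5–26 days after December 4, 2019 (when the request is received), so December 9, 2019 through December 30, 2019; December 15, 2019 falls inside that range.
Step 2: the earliest permitted date is 9 days after December 15, 2019 (when the fee estimate is provided), i.e. December 24, 2019; done December 28, 2019 — permitted.
Step 3: the earliest permitted date is 8 days after January 2, 2020 (end of the 5-day waiting period, which began when the acknowledgement is issued on December 28, 2019), i.e. January 10, 2020; done January 3, 2020 — 7 days too early.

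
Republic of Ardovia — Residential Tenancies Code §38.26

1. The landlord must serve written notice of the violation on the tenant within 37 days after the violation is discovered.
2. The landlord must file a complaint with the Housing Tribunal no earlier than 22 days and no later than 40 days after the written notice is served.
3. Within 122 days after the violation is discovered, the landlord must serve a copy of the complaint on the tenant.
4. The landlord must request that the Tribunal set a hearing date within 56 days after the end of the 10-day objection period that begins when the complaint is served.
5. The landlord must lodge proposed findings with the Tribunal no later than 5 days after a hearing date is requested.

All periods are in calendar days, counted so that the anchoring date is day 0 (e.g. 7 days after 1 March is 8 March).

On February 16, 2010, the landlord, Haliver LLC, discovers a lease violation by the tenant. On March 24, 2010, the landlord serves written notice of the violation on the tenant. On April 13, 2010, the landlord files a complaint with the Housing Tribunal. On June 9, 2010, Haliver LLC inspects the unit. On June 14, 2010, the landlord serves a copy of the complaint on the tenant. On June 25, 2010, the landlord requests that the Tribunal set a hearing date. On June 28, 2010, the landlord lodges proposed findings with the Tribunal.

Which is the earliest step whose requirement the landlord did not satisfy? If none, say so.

Step 2

Step 1: 37 days after February 16, 2010 (when the violation is discovered) is March 25, 2010; completed March 24, 2010, before the deadline.
Step 2: the window is 22–40 days after March 24, 2010 (when the written notice is served), so April 15, 2010 through May 3, 2010; done April 13, 2010 — 2 days before the window opened.
The analysis stops there.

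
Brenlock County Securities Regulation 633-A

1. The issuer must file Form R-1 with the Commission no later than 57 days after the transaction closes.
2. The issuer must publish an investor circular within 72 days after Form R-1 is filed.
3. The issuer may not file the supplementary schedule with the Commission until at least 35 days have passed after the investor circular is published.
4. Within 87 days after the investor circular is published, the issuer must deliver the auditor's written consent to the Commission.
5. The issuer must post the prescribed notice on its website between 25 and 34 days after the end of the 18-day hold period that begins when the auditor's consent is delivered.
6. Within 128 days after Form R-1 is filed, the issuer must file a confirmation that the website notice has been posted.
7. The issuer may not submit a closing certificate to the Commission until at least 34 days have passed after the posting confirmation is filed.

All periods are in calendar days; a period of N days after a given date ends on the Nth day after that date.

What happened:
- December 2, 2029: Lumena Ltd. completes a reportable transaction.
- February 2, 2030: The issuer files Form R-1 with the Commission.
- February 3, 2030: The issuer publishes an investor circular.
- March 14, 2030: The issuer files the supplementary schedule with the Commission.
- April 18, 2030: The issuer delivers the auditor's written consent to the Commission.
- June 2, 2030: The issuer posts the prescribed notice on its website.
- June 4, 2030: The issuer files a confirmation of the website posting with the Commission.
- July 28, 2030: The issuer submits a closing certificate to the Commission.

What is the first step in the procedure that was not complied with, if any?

Step 1

Step 1 — counting 57 days from December 2, 2029 (when the transaction closes) gives a deadline of January 28, 2030; done February 2, 2030 — 5 days late.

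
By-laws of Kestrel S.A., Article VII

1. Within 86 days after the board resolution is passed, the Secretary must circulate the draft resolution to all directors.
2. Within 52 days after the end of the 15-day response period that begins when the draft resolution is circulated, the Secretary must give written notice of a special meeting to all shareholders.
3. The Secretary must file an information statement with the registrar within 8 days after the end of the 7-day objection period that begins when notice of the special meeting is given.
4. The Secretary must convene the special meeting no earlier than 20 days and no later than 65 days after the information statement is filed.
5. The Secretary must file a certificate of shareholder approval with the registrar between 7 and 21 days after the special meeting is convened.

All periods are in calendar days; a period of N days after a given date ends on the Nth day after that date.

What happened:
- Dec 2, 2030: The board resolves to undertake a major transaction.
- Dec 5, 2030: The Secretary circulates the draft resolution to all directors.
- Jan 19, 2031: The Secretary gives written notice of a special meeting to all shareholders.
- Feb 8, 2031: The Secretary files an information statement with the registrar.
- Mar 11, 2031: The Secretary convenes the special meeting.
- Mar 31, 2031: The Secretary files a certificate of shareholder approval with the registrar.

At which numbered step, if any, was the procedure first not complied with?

Step 3

(1) due by Dec 2, 2030 + 86 days = Feb 26, 2031; completed Dec 5, 2030, before the deadline.
(2) due by Dec 20, 2030 + 52 days = Feb 10, 2031; done Jan 19, 2031 — timely.
(3) due by Jan 26, 2031 + 8 days = Feb 3, 2031; not done until Feb 8, 2031, 5 days after the deadline.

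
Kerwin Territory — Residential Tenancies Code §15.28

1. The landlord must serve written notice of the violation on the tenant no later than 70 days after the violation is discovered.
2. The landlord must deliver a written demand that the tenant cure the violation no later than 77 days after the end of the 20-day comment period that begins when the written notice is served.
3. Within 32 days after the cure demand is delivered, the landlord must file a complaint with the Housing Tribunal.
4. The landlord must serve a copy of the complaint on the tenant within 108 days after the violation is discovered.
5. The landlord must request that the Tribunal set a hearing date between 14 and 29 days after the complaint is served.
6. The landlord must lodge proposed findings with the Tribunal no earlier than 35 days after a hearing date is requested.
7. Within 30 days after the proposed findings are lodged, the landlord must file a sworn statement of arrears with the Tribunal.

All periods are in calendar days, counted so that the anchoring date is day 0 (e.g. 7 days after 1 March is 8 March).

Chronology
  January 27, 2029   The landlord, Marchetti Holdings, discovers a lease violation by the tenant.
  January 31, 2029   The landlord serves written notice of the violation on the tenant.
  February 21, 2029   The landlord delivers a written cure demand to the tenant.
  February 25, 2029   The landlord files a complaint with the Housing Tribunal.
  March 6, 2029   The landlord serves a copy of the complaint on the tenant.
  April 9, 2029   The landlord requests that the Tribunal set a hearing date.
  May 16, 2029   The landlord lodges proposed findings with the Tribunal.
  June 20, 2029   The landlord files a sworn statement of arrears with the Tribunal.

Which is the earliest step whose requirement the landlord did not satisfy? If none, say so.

(1) due by January 27, 2029 + 70 days = April 7, 2029; completed January 31, 2029, before the deadline.
(2) due by February 20, 2029 + 77 days = May 8, 2029; February 21, 2029 is within that limit.
(3) due by February 21, 2029 + 32 days = March 25, 2029; February 25, 2029 is within that limit.
(4) due by January 27, 2029 + 108 days = May 15, 2029; done March 6, 2029 — timely.
(5) the permitted window runs from March 6, 2029 + 14 = March 20, 2029 to March 6, 2029 + 29 = April 4, 2029; April 9, 2029 is 5 days past the end of the window.
Later steps need not be reached.

Step 5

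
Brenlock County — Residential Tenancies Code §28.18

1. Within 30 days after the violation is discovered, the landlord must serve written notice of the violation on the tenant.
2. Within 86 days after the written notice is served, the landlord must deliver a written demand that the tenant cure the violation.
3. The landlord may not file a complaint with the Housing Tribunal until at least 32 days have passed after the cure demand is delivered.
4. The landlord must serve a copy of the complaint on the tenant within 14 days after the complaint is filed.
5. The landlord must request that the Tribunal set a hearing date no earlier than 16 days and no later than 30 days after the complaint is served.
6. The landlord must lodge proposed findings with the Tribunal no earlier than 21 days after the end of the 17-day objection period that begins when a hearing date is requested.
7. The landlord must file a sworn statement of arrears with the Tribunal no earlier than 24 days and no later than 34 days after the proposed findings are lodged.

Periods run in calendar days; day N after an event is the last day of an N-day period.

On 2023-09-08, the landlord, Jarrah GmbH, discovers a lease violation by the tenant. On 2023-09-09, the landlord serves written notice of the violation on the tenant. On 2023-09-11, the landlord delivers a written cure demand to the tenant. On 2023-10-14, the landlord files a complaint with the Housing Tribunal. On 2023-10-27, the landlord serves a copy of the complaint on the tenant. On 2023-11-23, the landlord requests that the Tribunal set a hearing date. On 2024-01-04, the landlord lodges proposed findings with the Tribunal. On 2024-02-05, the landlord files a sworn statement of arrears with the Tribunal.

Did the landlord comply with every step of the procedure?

Yes

Step 1: 30 days after 2023-09-08 (when the violation is discovered) is 2023-10-08; 2023-09-09 is within that limit.
Step 2: 86 days after 2023-09-09 (when the written notice is served) is 2023-12-04; completed 2023-09-11, before the deadline.
Step 3: the earliest permitted date is 32 days after 2023-09-11 (when the cure demand is delivered), i.e. 2023-10-13; 2023-10-14 is on or after that date.
Step 4: 14 days after 2023-10-14 (when the complaint is filed) is 2023-10-28; completed 2023-10-27, before the deadline.
Step 5: the window is 16–30 days after 2023-10-27 (when the complaint is served), so 2023-11-12 through 2023-11-26; 2023-11-23 falls inside that range.
Step 6: the earliest permitted date is 21 days after 2023-12-10 (end of the 17-day objection period, which began when a hearing date is requested on 2023-11-23), i.e. 2023-12-31; done 2024-01-04, after the minimum wait.
Step 7: the window is 24–34 days after 2024-01-04 (when the proposed findings are lodged), so 2024-01-28 through 2024-02-07; 2024-02-05 falls inside that range.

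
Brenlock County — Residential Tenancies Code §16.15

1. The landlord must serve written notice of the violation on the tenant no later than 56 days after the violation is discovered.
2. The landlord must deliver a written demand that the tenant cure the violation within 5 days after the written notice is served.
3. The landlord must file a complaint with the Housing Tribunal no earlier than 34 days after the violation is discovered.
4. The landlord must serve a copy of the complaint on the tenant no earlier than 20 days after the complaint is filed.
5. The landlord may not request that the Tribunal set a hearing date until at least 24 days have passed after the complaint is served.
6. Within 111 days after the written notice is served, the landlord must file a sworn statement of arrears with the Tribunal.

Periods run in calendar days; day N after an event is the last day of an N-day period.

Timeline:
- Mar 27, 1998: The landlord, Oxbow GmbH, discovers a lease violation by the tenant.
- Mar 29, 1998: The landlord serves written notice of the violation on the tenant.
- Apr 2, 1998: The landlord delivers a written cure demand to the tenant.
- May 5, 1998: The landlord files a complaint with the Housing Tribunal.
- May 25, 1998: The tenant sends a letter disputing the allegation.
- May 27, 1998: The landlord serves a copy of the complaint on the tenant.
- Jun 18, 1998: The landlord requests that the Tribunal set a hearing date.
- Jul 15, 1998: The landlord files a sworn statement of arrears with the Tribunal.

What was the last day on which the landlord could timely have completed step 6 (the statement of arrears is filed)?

Step 6 runs from Mar 29, 1998, when the written notice is served. 111 days after Mar 29, 1998 is Jul 18, 1998.

Jul 18, 1998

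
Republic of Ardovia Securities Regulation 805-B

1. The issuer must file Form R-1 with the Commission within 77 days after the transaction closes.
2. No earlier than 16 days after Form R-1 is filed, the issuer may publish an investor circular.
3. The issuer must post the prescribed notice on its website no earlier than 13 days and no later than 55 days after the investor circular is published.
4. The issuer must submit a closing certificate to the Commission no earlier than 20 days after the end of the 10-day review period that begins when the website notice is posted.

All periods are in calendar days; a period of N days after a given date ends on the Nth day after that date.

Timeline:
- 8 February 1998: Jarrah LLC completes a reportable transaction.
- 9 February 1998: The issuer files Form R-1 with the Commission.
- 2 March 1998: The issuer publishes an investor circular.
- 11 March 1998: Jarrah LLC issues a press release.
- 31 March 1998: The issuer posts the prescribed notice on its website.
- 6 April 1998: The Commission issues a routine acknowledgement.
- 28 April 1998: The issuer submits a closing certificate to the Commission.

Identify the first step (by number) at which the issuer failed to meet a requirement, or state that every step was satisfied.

Step 4

(1) due by 8 February 1998 + 77 days = 26 April 1998; done 9 February 1998 — timely.
(2) permitted from 9 February 1998 + 16 days = 25 February 1998 onward; done 2 March 1998, after the minimum wait.
(3) the permitted window runs from 2 March 1998 + 13 = 15 March 1998 to 2 March 1998 + 55 = 26 April 1998; 31 March 1998 falls inside that range.
(4) permitted from 10 April 1998 + 20 days = 30 April 1998 onward; done 28 April 1998 — 2 days too early.
No need to go further; step 4 was not satisfied.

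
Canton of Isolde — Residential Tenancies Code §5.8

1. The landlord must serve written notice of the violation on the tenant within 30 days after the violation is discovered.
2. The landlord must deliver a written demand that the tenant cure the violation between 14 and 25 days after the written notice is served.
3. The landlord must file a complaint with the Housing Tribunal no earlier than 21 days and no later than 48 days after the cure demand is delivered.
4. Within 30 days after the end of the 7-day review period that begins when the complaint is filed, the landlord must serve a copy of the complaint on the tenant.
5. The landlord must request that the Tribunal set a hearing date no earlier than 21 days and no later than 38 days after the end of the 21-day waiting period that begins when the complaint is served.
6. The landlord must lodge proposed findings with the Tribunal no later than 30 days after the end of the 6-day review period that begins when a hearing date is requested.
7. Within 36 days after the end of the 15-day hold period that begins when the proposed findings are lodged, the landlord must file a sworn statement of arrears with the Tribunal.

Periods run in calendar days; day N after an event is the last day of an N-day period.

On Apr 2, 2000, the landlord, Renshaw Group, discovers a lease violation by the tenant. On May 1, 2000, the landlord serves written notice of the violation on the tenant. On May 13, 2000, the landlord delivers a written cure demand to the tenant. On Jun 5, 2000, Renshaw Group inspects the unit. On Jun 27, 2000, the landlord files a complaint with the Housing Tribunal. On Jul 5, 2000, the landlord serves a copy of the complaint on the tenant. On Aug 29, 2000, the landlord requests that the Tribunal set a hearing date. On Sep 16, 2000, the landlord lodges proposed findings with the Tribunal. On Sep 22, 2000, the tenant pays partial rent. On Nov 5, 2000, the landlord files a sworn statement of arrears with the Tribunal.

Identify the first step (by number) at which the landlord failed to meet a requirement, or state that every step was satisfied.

Step 2

Step 1: 30 days after Apr 2, 2000 (when the violation is discovered) is May 2, 2000; completed May 1, 2000, before the deadline.
Step 2: the window is 14–25 days after May 1, 2000 (when the written notice is served), so May 15, 2000 through May 26, 2000; May 13, 2000 is 2 days too early.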